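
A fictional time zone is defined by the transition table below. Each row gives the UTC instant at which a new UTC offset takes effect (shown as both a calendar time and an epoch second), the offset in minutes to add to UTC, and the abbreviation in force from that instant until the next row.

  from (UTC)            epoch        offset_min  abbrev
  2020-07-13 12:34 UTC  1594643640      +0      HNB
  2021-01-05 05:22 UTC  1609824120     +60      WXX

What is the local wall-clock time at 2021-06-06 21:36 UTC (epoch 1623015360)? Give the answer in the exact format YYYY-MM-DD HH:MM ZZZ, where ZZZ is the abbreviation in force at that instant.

Query: 2021-06-06 21:36 UTC
Rule 2/2 (WXX, +01:00): 2021-01-05 05:22 UTC ≤ query < +∞
21·60 + 36 + 60 = 1356 min
1356 = 0·1440 + 1356; 1356 = 22·60 + 36 → 22:36, same day
→ 2021-06-06 22:36 WXX

2021-06-06 22:36 WXX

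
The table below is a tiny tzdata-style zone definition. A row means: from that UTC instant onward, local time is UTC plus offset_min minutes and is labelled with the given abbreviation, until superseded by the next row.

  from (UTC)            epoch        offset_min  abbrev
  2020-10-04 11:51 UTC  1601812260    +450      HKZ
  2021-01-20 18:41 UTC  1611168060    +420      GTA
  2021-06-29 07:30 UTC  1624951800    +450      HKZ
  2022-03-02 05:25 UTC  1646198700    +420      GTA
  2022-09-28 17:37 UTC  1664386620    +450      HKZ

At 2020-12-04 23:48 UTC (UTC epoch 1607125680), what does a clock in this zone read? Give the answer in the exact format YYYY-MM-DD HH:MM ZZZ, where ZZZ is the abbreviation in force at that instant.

Query: 2020-12-04 23:48 UTC
Rule 1/5 (HKZ, +07:30): 2020-10-04 11:51 UTC ≤ query < 2021-01-20 18:41 UTC
23·60 + 48 + 450 = 1878 min
1878 = 1·1440 + 438; 438 = 7·60 + 18 → 07:18, 2020-12-04 + 1 day = 2020-12-05
→ 2020-12-05 07:18 HKZ

2020-12-05 07:18 HKZ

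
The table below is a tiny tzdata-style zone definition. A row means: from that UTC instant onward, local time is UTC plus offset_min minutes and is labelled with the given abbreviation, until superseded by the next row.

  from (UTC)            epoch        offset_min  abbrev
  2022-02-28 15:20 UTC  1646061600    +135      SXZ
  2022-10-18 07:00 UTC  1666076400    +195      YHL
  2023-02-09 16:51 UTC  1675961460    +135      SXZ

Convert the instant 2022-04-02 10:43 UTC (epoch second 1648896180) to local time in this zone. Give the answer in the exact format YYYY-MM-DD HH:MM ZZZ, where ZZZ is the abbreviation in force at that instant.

2022-04-02 12:58 SXZ

Query: 2022-04-02 10:43 UTC
Rule 1/3 (SXZ, +02:15): 2022-02-28 15:20 UTC ≤ query < 2022-10-18 07:00 UTC
10·60 + 43 + 135 = 778 min
778 = 0·1440 + 778; 778 = 12·60 + 58 → 12:58, same day
→ 2022-04-02 12:58 SXZ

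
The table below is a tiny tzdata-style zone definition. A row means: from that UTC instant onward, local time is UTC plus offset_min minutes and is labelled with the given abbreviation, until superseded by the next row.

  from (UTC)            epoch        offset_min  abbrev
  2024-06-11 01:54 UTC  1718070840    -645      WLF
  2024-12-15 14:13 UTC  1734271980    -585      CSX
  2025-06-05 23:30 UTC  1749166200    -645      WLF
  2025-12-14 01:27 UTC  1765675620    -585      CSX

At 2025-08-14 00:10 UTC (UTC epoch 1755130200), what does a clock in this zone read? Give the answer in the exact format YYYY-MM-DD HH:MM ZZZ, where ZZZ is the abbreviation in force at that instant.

Query: 2025-08-14 00:10 UTC
Rule 3/4 (WLF, -10:45): 2025-06-05 23:30 UTC ≤ query < 2025-12-14 01:27 UTC
0·60 + 10 - 645 = -635 min
-635 = -1·1440 + 805; 805 = 13·60 + 25 → 13:25, 2025-08-14 - 1 day = 2025-08-13
→ 2025-08-13 13:25 WLF

2025-08-13 13:25 WLF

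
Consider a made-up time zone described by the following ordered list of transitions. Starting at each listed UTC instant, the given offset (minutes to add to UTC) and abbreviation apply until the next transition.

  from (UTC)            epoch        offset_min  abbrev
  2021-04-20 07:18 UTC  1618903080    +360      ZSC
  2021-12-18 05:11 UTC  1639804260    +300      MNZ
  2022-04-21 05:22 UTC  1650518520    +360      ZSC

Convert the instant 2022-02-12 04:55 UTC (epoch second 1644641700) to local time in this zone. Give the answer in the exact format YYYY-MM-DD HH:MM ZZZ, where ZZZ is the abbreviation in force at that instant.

Query: 2022-02-12 04:55 UTC
Rule 2/3 (MNZ, +05:00): 2021-12-18 05:11 UTC ≤ query < 2022-04-21 05:22 UTC
4·60 + 55 + 300 = 595 min
595 = 0·1440 + 595; 595 = 9·60 + 55 → 09:55, same day
→ 2022-02-12 09:55 MNZ

2022-02-12 09:55 MNZ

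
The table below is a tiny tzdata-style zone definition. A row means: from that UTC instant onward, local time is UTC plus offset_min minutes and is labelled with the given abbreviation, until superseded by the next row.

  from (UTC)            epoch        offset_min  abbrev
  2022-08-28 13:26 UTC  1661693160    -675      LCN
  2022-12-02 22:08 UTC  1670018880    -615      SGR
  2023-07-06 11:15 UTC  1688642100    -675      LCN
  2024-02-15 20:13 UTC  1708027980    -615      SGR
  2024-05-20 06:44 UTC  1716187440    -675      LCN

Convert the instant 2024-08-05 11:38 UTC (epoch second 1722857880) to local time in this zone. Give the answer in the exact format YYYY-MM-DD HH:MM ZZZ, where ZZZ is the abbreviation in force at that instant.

2024-08-05 00:23 LCN

Query: 2024-08-05 11:38 UTC
Rule 5/5 (LCN, -11:15): 2024-05-20 06:44 UTC ≤ query < +∞
11·60 + 38 - 675 = 23 min
23 = 0·1440 + 23; 23 = 0·60 + 23 → 00:23, same day
→ 2024-08-05 00:23 LCN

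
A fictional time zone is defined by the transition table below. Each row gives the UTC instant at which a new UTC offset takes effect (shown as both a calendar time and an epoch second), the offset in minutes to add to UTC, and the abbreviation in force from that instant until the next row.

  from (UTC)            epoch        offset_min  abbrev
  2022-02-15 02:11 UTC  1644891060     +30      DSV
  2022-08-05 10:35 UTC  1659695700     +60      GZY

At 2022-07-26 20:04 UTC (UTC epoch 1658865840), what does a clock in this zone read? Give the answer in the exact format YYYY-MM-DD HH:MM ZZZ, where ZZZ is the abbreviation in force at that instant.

2022-07-26 20:34 DSV

Query: 2022-07-26 20:04 UTC
Rule 1/2 (DSV, +00:30): 2022-02-15 02:11 UTC ≤ query < 2022-08-05 10:35 UTC
20·60 + 4 + 30 = 1234 min
1234 = 0·1440 + 1234; 1234 = 20·60 + 34 → 20:34, same day
→ 2022-07-26 20:34 DSV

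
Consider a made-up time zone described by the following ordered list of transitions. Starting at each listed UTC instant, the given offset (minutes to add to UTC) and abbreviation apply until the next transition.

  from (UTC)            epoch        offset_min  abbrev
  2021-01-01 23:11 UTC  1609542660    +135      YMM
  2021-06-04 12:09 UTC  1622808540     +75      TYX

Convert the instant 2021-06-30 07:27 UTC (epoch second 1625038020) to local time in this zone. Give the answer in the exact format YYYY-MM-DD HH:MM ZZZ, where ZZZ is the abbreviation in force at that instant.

Query: 2021-06-30 07:27 UTC
Rule 2/2 (TYX, +01:15): 2021-06-04 12:09 UTC ≤ query < +∞
7·60 + 27 + 75 = 522 min
522 = 0·1440 + 522; 522 = 8·60 + 42 → 08:42, same day
→ 2021-06-30 08:42 TYX

2021-06-30 08:42 TYX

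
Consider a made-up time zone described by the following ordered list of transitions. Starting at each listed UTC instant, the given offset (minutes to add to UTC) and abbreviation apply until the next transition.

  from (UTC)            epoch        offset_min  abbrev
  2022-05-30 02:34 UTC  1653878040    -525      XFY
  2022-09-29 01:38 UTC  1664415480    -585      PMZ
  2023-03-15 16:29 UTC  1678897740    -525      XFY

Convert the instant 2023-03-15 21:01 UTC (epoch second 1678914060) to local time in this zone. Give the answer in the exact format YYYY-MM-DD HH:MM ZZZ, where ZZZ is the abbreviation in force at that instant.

Query: 2023-03-15 21:01 UTC
Rule 3/3 (XFY, -08:45): 2023-03-15 16:29 UTC ≤ query < +∞
21·60 + 1 - 525 = 736 min
736 = 0·1440 + 736; 736 = 12·60 + 16 → 12:16, same day
→ 2023-03-15 12:16 XFY

2023-03-15 12:16 XFY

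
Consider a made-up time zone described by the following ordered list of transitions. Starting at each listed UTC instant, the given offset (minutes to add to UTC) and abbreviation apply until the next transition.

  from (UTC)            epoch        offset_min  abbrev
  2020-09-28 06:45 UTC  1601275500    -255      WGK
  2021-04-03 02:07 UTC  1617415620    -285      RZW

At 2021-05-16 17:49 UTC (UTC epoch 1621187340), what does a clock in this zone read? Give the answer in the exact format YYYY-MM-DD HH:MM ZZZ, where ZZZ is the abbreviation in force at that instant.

Query: 2021-05-16 17:49 UTC
Rule 2/2 (RZW, -04:45): 2021-04-03 02:07 UTC ≤ query < +∞
17·60 + 49 - 285 = 784 min
784 = 0·1440 + 784; 784 = 13·60 + 4 → 13:04, same day
→ 2021-05-16 13:04 RZW

2021-05-16 13:04 RZW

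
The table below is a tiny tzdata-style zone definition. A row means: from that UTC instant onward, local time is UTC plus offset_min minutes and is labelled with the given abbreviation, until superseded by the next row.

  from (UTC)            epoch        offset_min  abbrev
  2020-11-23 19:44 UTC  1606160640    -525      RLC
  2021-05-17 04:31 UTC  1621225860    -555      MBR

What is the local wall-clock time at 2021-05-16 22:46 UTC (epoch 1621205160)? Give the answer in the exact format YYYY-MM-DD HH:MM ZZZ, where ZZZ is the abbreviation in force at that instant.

Query: 2021-05-16 22:46 UTC
Rule 1/2 (RLC, -08:45): 2020-11-23 19:44 UTC ≤ query < 2021-05-17 04:31 UTC
22·60 + 46 - 525 = 841 min
841 = 0·1440 + 841; 841 = 14·60 + 1 → 14:01, same day
→ 2021-05-16 14:01 RLC

2021-05-16 14:01 RLC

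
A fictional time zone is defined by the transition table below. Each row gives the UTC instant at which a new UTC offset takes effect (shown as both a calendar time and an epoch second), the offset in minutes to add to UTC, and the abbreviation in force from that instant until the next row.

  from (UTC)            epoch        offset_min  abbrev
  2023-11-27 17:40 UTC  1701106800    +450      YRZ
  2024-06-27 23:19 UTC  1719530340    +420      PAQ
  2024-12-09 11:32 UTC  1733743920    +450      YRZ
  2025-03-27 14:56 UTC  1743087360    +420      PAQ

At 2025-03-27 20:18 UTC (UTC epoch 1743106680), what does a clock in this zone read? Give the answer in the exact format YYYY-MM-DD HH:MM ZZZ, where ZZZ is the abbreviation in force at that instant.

Query: 2025-03-27 20:18 UTC
Rule 4/4 (PAQ, +07:00): 2025-03-27 14:56 UTC ≤ query < +∞
20·60 + 18 + 420 = 1638 min
1638 = 1·1440 + 198; 198 = 3·60 + 18 → 03:18, 2025-03-27 + 1 day = 2025-03-28
→ 2025-03-28 03:18 PAQ

2025-03-28 03:18 PAQ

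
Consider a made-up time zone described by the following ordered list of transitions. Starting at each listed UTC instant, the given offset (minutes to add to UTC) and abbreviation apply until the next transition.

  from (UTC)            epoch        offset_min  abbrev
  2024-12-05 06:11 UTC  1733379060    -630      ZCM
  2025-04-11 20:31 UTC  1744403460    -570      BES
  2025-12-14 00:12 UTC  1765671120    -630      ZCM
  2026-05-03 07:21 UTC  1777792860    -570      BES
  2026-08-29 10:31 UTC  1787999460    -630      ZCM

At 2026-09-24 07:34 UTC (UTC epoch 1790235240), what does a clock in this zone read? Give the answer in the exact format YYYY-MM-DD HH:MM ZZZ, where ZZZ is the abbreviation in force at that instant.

2026-09-23 21:04 ZCM

Query: 2026-09-24 07:34 UTC
Rule 5/5 (ZCM, -10:30): 2026-08-29 10:31 UTC ≤ query < +∞
7·60 + 34 - 630 = -176 min
-176 = -1·1440 + 1264; 1264 = 21·60 + 4 → 21:04, 2026-09-24 - 1 day = 2026-09-23
→ 2026-09-23 21:04 ZCM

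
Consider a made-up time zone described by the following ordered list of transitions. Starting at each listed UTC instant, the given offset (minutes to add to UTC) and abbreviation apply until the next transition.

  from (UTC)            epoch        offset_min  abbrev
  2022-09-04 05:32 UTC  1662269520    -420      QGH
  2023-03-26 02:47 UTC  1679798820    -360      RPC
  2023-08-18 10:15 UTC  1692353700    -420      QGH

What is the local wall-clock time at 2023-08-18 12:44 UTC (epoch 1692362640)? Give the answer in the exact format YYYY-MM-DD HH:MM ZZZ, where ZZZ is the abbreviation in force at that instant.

2023-08-18 05:44 QGH

Query: 2023-08-18 12:44 UTC
Rule 3/3 (QGH, -07:00): 2023-08-18 10:15 UTC ≤ query < +∞
12·60 + 44 - 420 = 344 min
344 = 0·1440 + 344; 344 = 5·60 + 44 → 05:44, same day
→ 2023-08-18 05:44 QGH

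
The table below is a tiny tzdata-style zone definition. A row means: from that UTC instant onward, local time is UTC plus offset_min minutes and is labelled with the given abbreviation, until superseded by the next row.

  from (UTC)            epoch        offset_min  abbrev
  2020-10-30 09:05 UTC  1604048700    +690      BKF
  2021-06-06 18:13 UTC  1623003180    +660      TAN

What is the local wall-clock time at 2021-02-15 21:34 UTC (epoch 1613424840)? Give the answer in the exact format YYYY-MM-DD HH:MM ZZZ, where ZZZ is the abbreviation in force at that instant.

2021-02-16 09:04 BKF

Query: 2021-02-15 21:34 UTC
Rule 1/2 (BKF, +11:30): 2020-10-30 09:05 UTC ≤ query < 2021-06-06 18:13 UTC
21·60 + 34 + 690 = 1984 min
1984 = 1·1440 + 544; 544 = 9·60 + 4 → 09:04, 2021-02-15 + 1 day = 2021-02-16
→ 2021-02-16 09:04 BKF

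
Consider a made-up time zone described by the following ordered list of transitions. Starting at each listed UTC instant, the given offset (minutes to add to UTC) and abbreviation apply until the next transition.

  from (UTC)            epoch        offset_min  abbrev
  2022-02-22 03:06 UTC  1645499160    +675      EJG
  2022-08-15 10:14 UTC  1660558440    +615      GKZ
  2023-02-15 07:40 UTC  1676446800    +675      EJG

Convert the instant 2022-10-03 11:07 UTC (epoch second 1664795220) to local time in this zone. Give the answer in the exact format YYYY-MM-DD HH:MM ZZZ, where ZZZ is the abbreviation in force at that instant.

Query: 2022-10-03 11:07 UTC
Rule 2/3 (GKZ, +10:15): 2022-08-15 10:14 UTC ≤ query < 2023-02-15 07:40 UTC
11·60 + 7 + 615 = 1282 min
1282 = 0·1440 + 1282; 1282 = 21·60 + 22 → 21:22, same day
→ 2022-10-03 21:22 GKZ

2022-10-03 21:22 GKZ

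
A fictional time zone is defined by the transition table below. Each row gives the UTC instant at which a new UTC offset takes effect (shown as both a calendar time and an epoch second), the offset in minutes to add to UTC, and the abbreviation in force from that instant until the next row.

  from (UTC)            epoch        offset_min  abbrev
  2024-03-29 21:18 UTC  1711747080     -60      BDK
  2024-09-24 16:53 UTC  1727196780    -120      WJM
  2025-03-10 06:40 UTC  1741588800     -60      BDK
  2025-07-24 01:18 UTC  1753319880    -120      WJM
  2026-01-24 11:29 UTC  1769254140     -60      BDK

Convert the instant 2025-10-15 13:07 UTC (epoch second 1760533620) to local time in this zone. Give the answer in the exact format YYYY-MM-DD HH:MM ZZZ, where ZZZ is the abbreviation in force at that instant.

Query: 2025-10-15 13:07 UTC
Rule 4/5 (WJM, -02:00): 2025-07-24 01:18 UTC ≤ query < 2026-01-24 11:29 UTC
13·60 + 7 - 120 = 667 min
667 = 0·1440 + 667; 667 = 11·60 + 7 → 11:07, same day
→ 2025-10-15 11:07 WJM

2025-10-15 11:07 WJM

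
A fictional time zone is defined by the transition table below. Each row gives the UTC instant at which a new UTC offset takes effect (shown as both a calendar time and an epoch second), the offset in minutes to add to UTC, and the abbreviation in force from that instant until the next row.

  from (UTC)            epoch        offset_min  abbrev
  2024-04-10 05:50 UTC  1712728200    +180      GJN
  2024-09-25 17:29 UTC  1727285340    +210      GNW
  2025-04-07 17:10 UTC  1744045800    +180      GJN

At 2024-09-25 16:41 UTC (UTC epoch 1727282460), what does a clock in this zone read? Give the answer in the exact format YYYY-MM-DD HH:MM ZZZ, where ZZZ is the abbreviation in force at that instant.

2024-09-25 19:41 GJN

Query: 2024-09-25 16:41 UTC
Rule 1/3 (GJN, +03:00): 2024-04-10 05:50 UTC ≤ query < 2024-09-25 17:29 UTC
16·60 + 41 + 180 = 1181 min
1181 = 0·1440 + 1181; 1181 = 19·60 + 41 → 19:41, same day
→ 2024-09-25 19:41 GJN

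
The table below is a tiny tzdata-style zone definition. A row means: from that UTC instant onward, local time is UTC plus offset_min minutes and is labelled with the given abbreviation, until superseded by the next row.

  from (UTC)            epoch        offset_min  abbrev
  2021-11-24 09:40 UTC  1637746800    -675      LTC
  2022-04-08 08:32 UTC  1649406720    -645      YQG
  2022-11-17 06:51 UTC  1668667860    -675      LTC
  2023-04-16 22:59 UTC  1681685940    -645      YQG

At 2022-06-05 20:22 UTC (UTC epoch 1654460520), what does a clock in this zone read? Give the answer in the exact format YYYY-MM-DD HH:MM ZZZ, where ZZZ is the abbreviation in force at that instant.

2022-06-05 09:37 YQG

Query: 2022-06-05 20:22 UTC
Rule 2/4 (YQG, -10:45): 2022-04-08 08:32 UTC ≤ query < 2022-11-17 06:51 UTC
20·60 + 22 - 645 = 577 min
577 = 0·1440 + 577; 577 = 9·60 + 37 → 09:37, same day
→ 2022-06-05 09:37 YQG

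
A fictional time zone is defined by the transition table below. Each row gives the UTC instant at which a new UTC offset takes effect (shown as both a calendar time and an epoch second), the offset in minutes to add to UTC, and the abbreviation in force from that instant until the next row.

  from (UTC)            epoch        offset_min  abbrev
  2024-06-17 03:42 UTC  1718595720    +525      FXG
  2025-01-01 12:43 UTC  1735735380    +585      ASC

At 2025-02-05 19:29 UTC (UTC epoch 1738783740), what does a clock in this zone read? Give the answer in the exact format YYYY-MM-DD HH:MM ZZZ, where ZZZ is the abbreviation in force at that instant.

Query: 2025-02-05 19:29 UTC
Rule 2/2 (ASC, +09:45): 2025-01-01 12:43 UTC ≤ query < +∞
19·60 + 29 + 585 = 1754 min
1754 = 1·1440 + 314; 314 = 5·60 + 14 → 05:14, 2025-02-05 + 1 day = 2025-02-06
→ 2025-02-06 05:14 ASC

2025-02-06 05:14 ASC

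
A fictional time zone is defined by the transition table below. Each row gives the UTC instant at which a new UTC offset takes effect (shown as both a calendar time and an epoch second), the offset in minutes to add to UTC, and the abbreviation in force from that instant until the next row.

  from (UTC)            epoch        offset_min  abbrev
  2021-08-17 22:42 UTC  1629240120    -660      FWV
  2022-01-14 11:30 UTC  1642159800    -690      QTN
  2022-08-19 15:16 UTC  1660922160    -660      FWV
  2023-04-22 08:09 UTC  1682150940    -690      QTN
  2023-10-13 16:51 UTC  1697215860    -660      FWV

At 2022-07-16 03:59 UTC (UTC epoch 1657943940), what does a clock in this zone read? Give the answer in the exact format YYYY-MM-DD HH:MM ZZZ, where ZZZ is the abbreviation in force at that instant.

2022-07-15 16:29 QTN

Query: 2022-07-16 03:59 UTC
Rule 2/5 (QTN, -11:30): 2022-01-14 11:30 UTC ≤ query < 2022-08-19 15:16 UTC
3·60 + 59 - 690 = -451 min
-451 = -1·1440 + 989; 989 = 16·60 + 29 → 16:29, 2022-07-16 - 1 day = 2022-07-15
→ 2022-07-15 16:29 QTN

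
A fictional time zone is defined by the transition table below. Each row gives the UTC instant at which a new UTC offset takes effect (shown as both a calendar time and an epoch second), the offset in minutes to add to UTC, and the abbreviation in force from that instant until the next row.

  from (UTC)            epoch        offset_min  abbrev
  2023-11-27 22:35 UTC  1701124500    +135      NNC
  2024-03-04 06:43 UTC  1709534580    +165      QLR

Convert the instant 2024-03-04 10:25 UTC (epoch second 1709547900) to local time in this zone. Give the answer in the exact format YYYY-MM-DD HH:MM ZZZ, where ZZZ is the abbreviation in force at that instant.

Query: 2024-03-04 10:25 UTC
Rule 2/2 (QLR, +02:45): 2024-03-04 06:43 UTC ≤ query < +∞
10·60 + 25 + 165 = 790 min
790 = 0·1440 + 790; 790 = 13·60 + 10 → 13:10, same day
→ 2024-03-04 13:10 QLR

2024-03-04 13:10 QLR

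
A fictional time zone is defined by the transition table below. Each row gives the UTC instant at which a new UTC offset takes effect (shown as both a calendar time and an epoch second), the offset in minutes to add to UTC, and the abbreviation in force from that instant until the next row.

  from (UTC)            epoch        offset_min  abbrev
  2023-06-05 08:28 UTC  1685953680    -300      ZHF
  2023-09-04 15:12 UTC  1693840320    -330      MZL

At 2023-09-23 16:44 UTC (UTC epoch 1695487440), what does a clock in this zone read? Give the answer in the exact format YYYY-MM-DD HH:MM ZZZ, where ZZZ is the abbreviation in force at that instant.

2023-09-23 11:14 MZL

Query: 2023-09-23 16:44 UTC
Rule 2/2 (MZL, -05:30): 2023-09-04 15:12 UTC ≤ query < +∞
16·60 + 44 - 330 = 674 min
674 = 0·1440 + 674; 674 = 11·60 + 14 → 11:14, same day
→ 2023-09-23 11:14 MZL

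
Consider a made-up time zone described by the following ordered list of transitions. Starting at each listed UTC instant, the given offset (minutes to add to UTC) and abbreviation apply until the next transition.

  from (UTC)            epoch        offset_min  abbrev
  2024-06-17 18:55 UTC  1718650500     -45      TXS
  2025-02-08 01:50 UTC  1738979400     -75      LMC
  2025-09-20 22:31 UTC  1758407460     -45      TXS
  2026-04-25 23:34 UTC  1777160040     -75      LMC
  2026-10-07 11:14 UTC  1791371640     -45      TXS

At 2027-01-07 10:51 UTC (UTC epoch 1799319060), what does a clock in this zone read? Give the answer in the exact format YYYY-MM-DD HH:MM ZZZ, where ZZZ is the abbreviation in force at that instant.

2027-01-07 10:06 TXS

Query: 2027-01-07 10:51 UTC
Rule 5/5 (TXS, -00:45): 2026-10-07 11:14 UTC ≤ query < +∞
10·60 + 51 - 45 = 606 min
606 = 0·1440 + 606; 606 = 10·60 + 6 → 10:06, same day
→ 2027-01-07 10:06 TXS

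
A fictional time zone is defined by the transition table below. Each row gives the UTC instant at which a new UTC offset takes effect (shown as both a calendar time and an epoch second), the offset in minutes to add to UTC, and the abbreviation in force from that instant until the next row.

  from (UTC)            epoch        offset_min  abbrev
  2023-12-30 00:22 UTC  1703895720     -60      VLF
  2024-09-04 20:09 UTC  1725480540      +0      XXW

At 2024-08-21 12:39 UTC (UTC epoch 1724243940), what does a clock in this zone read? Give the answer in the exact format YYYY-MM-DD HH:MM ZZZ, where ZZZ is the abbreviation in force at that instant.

2024-08-21 11:39 VLF

Query: 2024-08-21 12:39 UTC
Rule 1/2 (VLF, -01:00): 2023-12-30 00:22 UTC ≤ query < 2024-09-04 20:09 UTC
12·60 + 39 - 60 = 699 min
699 = 0·1440 + 699; 699 = 11·60 + 39 → 11:39, same day
→ 2024-08-21 11:39 VLF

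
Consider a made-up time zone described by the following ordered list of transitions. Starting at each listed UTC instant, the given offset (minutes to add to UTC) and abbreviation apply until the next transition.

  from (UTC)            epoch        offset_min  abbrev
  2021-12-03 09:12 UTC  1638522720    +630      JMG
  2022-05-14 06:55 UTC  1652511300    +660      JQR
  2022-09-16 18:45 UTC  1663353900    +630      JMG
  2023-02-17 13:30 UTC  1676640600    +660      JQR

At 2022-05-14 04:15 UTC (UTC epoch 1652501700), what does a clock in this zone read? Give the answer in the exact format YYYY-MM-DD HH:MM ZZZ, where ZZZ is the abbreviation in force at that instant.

Query: 2022-05-14 04:15 UTC
Rule 1/4 (JMG, +10:30): 2021-12-03 09:12 UTC ≤ query < 2022-05-14 06:55 UTC
4·60 + 15 + 630 = 885 min
885 = 0·1440 + 885; 885 = 14·60 + 45 → 14:45, same day
→ 2022-05-14 14:45 JMG

2022-05-14 14:45 JMG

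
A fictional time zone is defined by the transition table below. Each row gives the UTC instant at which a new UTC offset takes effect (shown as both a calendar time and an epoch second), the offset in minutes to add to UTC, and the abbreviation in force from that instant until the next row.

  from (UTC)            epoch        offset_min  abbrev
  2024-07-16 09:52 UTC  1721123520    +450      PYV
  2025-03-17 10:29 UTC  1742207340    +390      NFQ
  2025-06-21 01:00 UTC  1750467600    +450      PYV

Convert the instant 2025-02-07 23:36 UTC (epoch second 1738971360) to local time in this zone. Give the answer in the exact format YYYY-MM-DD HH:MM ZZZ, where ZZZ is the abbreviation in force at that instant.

2025-02-08 07:06 PYV

Query: 2025-02-07 23:36 UTC
Rule 1/3 (PYV, +07:30): 2024-07-16 09:52 UTC ≤ query < 2025-03-17 10:29 UTC
23·60 + 36 + 450 = 1866 min
1866 = 1·1440 + 426; 426 = 7·60 + 6 → 07:06, 2025-02-07 + 1 day = 2025-02-08
→ 2025-02-08 07:06 PYV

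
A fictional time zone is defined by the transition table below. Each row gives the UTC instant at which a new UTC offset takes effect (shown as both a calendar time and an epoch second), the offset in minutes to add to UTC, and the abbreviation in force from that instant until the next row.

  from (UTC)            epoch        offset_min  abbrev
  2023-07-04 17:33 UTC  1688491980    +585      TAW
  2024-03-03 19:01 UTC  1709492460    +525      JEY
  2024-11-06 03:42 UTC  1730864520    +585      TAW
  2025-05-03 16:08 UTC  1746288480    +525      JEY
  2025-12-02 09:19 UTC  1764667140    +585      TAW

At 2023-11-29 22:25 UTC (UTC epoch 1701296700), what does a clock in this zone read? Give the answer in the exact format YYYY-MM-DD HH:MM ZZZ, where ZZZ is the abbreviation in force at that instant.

Query: 2023-11-29 22:25 UTC
Rule 1/5 (TAW, +09:45): 2023-07-04 17:33 UTC ≤ query < 2024-03-03 19:01 UTC
22·60 + 25 + 585 = 1930 min
1930 = 1·1440 + 490; 490 = 8·60 + 10 → 08:10, 2023-11-29 + 1 day = 2023-11-30
→ 2023-11-30 08:10 TAW

2023-11-30 08:10 TAW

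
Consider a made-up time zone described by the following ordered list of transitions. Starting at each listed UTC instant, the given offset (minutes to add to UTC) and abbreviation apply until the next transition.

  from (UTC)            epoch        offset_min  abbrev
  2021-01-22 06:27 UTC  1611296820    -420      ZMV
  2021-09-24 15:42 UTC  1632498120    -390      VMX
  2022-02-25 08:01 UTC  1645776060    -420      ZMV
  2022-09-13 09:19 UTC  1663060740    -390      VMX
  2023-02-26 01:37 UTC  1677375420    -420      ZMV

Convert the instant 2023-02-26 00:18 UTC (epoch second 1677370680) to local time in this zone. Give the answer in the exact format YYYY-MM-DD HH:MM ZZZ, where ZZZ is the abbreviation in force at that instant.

2023-02-25 17:48 VMX

Query: 2023-02-26 00:18 UTC
Rule 4/5 (VMX, -06:30): 2022-09-13 09:19 UTC ≤ query < 2023-02-26 01:37 UTC
0·60 + 18 - 390 = -372 min
-372 = -1·1440 + 1068; 1068 = 17·60 + 48 → 17:48, 2023-02-26 - 1 day = 2023-02-25
→ 2023-02-25 17:48 VMX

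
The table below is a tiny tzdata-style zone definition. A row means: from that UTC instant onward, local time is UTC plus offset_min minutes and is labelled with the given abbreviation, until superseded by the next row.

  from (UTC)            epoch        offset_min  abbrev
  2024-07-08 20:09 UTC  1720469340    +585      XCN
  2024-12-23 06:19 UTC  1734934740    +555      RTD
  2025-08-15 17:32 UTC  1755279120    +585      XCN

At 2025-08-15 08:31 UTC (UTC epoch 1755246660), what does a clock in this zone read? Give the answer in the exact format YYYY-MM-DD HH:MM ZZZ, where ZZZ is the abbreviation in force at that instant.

Query: 2025-08-15 08:31 UTC
Rule 2/3 (RTD, +09:15): 2024-12-23 06:19 UTC ≤ query < 2025-08-15 17:32 UTC
8·60 + 31 + 555 = 1066 min
1066 = 0·1440 + 1066; 1066 = 17·60 + 46 → 17:46, same day
→ 2025-08-15 17:46 RTD

2025-08-15 17:46 RTD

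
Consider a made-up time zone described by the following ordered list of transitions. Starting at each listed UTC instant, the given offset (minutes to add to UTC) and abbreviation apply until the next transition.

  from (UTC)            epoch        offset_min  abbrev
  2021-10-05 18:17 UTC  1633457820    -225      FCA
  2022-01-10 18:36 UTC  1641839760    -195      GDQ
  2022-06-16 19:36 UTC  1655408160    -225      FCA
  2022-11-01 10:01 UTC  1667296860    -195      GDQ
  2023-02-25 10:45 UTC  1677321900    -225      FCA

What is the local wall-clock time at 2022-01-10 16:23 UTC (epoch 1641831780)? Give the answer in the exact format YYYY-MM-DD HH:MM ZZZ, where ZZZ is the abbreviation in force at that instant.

Query: 2022-01-10 16:23 UTC
Rule 1/5 (FCA, -03:45): 2021-10-05 18:17 UTC ≤ query < 2022-01-10 18:36 UTC
16·60 + 23 - 225 = 758 min
758 = 0·1440 + 758; 758 = 12·60 + 38 → 12:38, same day
→ 2022-01-10 12:38 FCA

2022-01-10 12:38 FCA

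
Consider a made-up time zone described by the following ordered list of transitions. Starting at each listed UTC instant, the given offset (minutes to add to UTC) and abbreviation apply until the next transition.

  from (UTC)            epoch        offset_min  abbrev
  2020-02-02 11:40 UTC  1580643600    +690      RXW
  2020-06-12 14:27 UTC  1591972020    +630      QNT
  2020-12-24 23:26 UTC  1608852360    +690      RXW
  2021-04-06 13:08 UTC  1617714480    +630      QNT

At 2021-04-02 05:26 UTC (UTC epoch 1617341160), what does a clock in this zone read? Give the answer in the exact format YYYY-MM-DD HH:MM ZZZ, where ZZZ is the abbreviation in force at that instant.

2021-04-02 16:56 RXW

Query: 2021-04-02 05:26 UTC
Rule 3/4 (RXW, +11:30): 2020-12-24 23:26 UTC ≤ query < 2021-04-06 13:08 UTC
5·60 + 26 + 690 = 1016 min
1016 = 0·1440 + 1016; 1016 = 16·60 + 56 → 16:56, same day
→ 2021-04-02 16:56 RXW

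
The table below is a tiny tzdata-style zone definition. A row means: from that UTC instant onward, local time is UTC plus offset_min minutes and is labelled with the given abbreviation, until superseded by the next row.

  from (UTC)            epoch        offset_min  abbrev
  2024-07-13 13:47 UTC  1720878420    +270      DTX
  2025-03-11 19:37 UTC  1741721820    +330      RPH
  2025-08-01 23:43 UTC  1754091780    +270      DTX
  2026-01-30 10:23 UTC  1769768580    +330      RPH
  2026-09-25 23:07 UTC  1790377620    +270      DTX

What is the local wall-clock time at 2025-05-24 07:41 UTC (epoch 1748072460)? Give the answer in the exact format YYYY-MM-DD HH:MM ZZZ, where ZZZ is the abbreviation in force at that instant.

2025-05-24 13:11 RPH

Query: 2025-05-24 07:41 UTC
Rule 2/5 (RPH, +05:30): 2025-03-11 19:37 UTC ≤ query < 2025-08-01 23:43 UTC
7·60 + 41 + 330 = 791 min
791 = 0·1440 + 791; 791 = 13·60 + 11 → 13:11, same day
→ 2025-05-24 13:11 RPH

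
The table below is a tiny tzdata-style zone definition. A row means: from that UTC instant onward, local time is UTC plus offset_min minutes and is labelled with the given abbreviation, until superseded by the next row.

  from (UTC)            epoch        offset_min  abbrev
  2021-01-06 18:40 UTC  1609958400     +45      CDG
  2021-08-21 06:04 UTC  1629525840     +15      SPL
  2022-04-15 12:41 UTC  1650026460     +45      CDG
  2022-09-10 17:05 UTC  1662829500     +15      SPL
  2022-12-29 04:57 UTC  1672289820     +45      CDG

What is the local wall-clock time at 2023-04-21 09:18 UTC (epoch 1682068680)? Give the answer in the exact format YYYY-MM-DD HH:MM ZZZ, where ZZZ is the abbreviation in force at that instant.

2023-04-21 10:03 CDG

Query: 2023-04-21 09:18 UTC
Rule 5/5 (CDG, +00:45): 2022-12-29 04:57 UTC ≤ query < +∞
9·60 + 18 + 45 = 603 min
603 = 0·1440 + 603; 603 = 10·60 + 3 → 10:03, same day
→ 2023-04-21 10:03 CDG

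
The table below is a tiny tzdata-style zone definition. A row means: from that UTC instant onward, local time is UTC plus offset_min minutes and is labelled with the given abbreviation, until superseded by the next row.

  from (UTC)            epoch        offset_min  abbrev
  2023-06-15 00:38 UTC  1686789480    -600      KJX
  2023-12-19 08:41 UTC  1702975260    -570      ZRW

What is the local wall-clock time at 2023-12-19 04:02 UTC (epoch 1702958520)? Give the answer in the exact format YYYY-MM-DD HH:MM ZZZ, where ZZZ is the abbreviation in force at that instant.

Query: 2023-12-19 04:02 UTC
Rule 1/2 (KJX, -10:00): 2023-06-15 00:38 UTC ≤ query < 2023-12-19 08:41 UTC
4·60 + 2 - 600 = -358 min
-358 = -1·1440 + 1082; 1082 = 18·60 + 2 → 18:02, 2023-12-19 - 1 day = 2023-12-18
→ 2023-12-18 18:02 KJX

2023-12-18 18:02 KJX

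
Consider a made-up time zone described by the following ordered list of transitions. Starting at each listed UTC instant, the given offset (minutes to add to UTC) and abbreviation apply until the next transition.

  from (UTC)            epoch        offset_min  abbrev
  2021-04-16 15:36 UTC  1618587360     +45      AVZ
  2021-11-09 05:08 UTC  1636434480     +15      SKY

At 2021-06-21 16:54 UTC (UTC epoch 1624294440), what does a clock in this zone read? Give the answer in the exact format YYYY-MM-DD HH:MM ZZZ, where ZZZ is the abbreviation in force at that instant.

Query: 2021-06-21 16:54 UTC
Rule 1/2 (AVZ, +00:45): 2021-04-16 15:36 UTC ≤ query < 2021-11-09 05:08 UTC
16·60 + 54 + 45 = 1059 min
1059 = 0·1440 + 1059; 1059 = 17·60 + 39 → 17:39, same day
→ 2021-06-21 17:39 AVZ

2021-06-21 17:39 AVZ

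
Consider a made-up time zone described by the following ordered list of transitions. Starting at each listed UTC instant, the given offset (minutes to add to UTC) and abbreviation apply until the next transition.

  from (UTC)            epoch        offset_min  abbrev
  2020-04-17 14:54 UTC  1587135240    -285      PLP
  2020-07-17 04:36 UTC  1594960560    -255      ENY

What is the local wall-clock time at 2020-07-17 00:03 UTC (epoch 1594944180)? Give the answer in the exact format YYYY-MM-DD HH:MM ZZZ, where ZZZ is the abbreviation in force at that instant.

2020-07-16 19:18 PLP

Query: 2020-07-17 00:03 UTC
Rule 1/2 (PLP, -04:45): 2020-04-17 14:54 UTC ≤ query < 2020-07-17 04:36 UTC
0·60 + 3 - 285 = -282 min
-282 = -1·1440 + 1158; 1158 = 19·60 + 18 → 19:18, 2020-07-17 - 1 day = 2020-07-16
→ 2020-07-16 19:18 PLP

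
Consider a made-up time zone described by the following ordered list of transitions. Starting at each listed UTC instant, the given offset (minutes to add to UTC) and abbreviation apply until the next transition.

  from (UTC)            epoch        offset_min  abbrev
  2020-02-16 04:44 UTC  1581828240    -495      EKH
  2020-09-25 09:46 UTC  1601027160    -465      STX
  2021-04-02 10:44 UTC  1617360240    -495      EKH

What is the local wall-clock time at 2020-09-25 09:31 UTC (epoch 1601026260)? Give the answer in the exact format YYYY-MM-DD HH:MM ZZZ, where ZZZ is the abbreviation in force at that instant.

Query: 2020-09-25 09:31 UTC
Rule 1/3 (EKH, -08:15): 2020-02-16 04:44 UTC ≤ query < 2020-09-25 09:46 UTC
9·60 + 31 - 495 = 76 min
76 = 0·1440 + 76; 76 = 1·60 + 16 → 01:16, same day
→ 2020-09-25 01:16 EKH

2020-09-25 01:16 EKH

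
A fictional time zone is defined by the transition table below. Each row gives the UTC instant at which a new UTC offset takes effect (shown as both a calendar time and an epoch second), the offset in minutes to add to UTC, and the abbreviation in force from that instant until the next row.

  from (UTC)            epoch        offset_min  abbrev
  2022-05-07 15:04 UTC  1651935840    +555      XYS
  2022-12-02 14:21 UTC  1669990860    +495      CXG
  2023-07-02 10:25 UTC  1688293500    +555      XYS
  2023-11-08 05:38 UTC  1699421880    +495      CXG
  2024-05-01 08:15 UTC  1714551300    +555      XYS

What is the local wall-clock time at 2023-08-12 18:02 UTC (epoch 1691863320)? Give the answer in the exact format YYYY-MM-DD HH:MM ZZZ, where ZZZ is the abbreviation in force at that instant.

Query: 2023-08-12 18:02 UTC
Rule 3/5 (XYS, +09:15): 2023-07-02 10:25 UTC ≤ query < 2023-11-08 05:38 UTC
18·60 + 2 + 555 = 1637 min
1637 = 1·1440 + 197; 197 = 3·60 + 17 → 03:17, 2023-08-12 + 1 day = 2023-08-13
→ 2023-08-13 03:17 XYS

2023-08-13 03:17 XYS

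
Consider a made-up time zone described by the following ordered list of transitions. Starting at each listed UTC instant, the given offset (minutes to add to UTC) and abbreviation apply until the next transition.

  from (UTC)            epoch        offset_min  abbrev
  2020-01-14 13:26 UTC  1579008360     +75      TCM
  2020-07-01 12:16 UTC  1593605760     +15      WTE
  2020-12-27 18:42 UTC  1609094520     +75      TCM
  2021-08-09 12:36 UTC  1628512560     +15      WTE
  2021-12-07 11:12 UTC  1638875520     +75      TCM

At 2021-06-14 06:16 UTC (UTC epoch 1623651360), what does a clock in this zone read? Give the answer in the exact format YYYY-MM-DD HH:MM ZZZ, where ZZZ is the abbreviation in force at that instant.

2021-06-14 07:31 TCM

Query: 2021-06-14 06:16 UTC
Rule 3/5 (TCM, +01:15): 2020-12-27 18:42 UTC ≤ query < 2021-08-09 12:36 UTC
6·60 + 16 + 75 = 451 min
451 = 0·1440 + 451; 451 = 7·60 + 31 → 07:31, same day
→ 2021-06-14 07:31 TCM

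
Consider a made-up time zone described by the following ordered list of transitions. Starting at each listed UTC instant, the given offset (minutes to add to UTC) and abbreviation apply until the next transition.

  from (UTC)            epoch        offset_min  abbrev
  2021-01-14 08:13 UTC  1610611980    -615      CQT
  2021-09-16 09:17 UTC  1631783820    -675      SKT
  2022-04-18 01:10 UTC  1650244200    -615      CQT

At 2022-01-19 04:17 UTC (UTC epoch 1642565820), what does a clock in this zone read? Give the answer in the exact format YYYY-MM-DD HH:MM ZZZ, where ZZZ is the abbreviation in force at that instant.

Query: 2022-01-19 04:17 UTC
Rule 2/3 (SKT, -11:15): 2021-09-16 09:17 UTC ≤ query < 2022-04-18 01:10 UTC
4·60 + 17 - 675 = -418 min
-418 = -1·1440 + 1022; 1022 = 17·60 + 2 → 17:02, 2022-01-19 - 1 day = 2022-01-18
→ 2022-01-18 17:02 SKT

2022-01-18 17:02 SKT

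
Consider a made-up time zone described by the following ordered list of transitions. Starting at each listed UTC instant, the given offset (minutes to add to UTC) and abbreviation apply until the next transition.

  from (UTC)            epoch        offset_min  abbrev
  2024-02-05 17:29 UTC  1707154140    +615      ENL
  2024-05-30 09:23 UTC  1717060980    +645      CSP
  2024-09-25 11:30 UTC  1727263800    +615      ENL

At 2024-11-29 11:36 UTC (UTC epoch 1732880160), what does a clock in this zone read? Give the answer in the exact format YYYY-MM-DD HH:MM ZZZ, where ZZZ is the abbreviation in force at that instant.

Query: 2024-11-29 11:36 UTC
Rule 3/3 (ENL, +10:15): 2024-09-25 11:30 UTC ≤ query < +∞
11·60 + 36 + 615 = 1311 min
1311 = 0·1440 + 1311; 1311 = 21·60 + 51 → 21:51, same day
→ 2024-11-29 21:51 ENL

2024-11-29 21:51 ENL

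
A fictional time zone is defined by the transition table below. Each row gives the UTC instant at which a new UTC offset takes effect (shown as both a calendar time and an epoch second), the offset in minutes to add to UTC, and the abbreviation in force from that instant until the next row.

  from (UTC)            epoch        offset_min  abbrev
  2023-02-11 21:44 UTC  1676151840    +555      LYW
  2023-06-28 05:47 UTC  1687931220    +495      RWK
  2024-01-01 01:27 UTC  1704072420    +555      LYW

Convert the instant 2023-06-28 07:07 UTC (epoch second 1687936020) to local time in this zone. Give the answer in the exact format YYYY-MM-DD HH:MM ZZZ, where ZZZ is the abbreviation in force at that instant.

Query: 2023-06-28 07:07 UTC
Rule 2/3 (RWK, +08:15): 2023-06-28 05:47 UTC ≤ query < 2024-01-01 01:27 UTC
7·60 + 7 + 495 = 922 min
922 = 0·1440 + 922; 922 = 15·60 + 22 → 15:22, same day
→ 2023-06-28 15:22 RWK

2023-06-28 15:22 RWK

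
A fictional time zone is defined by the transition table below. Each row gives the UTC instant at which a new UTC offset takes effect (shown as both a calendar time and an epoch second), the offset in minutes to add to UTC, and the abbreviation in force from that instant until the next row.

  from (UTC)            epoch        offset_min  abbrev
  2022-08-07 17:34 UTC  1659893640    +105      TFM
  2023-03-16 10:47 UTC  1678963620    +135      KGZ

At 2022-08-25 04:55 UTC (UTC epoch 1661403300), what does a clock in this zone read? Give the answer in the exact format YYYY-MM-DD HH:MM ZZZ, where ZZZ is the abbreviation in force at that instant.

2022-08-25 06:40 TFM

Query: 2022-08-25 04:55 UTC
Rule 1/2 (TFM, +01:45): 2022-08-07 17:34 UTC ≤ query < 2023-03-16 10:47 UTC
4·60 + 55 + 105 = 400 min
400 = 0·1440 + 400; 400 = 6·60 + 40 → 06:40, same day
→ 2022-08-25 06:40 TFM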